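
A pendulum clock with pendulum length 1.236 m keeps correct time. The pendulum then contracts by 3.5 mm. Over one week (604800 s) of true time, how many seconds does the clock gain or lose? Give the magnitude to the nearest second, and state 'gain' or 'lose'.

gain 858 s

T ∝ √L, so T'/T = √(1.23250/1.236) = 0.998583.
In 604800 s of true time the clock registers 604800/0.998583 = 605658.1 s, so it gains 858 s.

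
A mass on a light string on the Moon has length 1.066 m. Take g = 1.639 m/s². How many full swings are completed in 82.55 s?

16

T = 2π√(L/g) = 2π√(1.066/1.639) = 5.0672 s.
Number of complete oscillations = ⌊82.55/5.0672⌋ = ⌊16.291⌋ = 16.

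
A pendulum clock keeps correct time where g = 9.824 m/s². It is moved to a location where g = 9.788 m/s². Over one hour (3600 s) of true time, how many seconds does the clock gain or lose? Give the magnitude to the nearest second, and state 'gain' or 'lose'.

lose 7 s

The clock's period scales as T ∝ 1/√g, so T'/T = √(9.824/9.788) = 1.00184.
In 3600 s of true time the clock registers 3600/1.00184 = 3593.4 s, so it loses 7 s.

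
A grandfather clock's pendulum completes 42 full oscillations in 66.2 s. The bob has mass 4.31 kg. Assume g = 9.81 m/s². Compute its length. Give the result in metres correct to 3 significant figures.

T = 66.2/42 = 1.576 s.
From T = 2π√(L/g), L = gT²/(4π²) = 9.81 × 1.576²/(4π²) = 0.617 m.

0.617 m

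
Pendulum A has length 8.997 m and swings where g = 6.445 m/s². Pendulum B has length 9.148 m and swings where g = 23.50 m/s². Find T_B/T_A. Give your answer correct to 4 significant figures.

T = 2π√(L/g), so T_B/T_A = √((L_B/g_B)/(L_A/g_A)) = √((9.148/23.50)/(8.997/6.445)) = 0.5281.

0.5281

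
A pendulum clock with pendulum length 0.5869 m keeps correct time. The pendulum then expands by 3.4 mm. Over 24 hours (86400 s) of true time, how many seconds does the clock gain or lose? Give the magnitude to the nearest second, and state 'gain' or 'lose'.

lose 249 s

T ∝ √L, so T'/T = √(0.59030/0.5869) = 1.00289.
In 86400 s of true time the clock registers 86400/1.00289 = 86150.8 s, so it loses 249 s.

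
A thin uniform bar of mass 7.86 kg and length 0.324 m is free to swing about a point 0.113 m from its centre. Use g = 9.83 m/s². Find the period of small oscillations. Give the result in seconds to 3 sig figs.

For a physical pendulum T = 2π√(I/(mgd)), with d = 0.1130 m from pivot to centre of mass.
I_cm = mL²/12 = 7.86 × 0.324²/12 = 0.06876 kg·m²; I = I_cm + md² = 0.06876 + 7.86 × 0.1130² = 0.1691 kg·m².
T = 2π√(0.1691/(7.86 × 9.83 × 0.1130)) = 0.874 s.

0.874 s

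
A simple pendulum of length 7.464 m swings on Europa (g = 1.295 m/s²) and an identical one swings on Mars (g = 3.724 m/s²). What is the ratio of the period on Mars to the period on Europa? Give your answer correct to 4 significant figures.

0.5897

T ∝ 1/√g, so T₂/T₁ = √(g₁/g₂) = √(1.295/3.724) = 0.5897.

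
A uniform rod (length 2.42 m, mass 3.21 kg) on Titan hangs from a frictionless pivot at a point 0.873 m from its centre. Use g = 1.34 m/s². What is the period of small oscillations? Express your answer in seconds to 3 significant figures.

For a physical pendulum T = 2π√(I/(mgd)), with d = 0.8730 m from pivot to centre of mass.
I_cm = mL²/12 = 3.21 × 2.42²/12 = 1.567 kg·m²; I = I_cm + md² = 1.567 + 3.21 × 0.8730² = 4.013 kg·m².
T = 2π√(4.013/(3.21 × 1.34 × 0.8730)) = 6.50 s.

6.50 s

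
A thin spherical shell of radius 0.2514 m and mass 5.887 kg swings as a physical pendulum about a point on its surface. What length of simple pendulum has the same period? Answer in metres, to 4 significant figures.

0.4190 m

The equivalent simple-pendulum length is L_eq = I/(md), where I is about the pivot and d = 0.25140 m.
I_cm = (2/3)mR² = 0.24805 kg·m², so I = I_cm + md² = 0.24805 + 0.37207 = 0.62012 kg·m².
L_eq = 0.62012/(5.887 × 0.25140) = 0.4190 m.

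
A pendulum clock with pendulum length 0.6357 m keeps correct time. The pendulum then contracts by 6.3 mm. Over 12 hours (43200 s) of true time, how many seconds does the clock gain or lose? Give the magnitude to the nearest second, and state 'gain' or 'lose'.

T ∝ √L, so T'/T = √(0.62940/0.6357) = 0.995032.
In 43200 s of true time the clock registers 43200/0.995032 = 43415.7 s, so it gains 216 s.

gain 216 s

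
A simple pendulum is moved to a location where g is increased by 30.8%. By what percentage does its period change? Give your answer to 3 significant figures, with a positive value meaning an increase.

T ∝ 1/√g, so T'/T = 1/√(1.308) = 0.8744.
Percentage change in T = (0.8744 − 1) × 100% = -12.6%.

-12.6%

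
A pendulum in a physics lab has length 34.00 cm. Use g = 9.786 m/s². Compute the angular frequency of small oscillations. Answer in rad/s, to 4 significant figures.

5.365 rad/s

ω = √(g/L) = √(9.786/0.3400) = 5.365 rad/s.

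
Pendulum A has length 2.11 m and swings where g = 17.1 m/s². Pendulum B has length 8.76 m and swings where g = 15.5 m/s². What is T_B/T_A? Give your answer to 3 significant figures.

T = 2π√(L/g), so T_B/T_A = √((L_B/g_B)/(L_A/g_A)) = √((8.76/15.5)/(2.11/17.1)) = 2.14.

2.14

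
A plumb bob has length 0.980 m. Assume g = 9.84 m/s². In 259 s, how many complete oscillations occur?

130

T = 2π√(L/g) = 2π√(0.980/9.84) = 1.983 s.
Number of complete oscillations = ⌊259/1.983⌋ = ⌊130.6⌋ = 130.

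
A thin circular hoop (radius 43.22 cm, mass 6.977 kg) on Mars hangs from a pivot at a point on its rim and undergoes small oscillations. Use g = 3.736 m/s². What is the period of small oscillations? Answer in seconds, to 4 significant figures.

3.022 s

I_cm = mr² = 1.3033 kg·m². The pivot is at distance d = 0.4322 m from the centre of mass.
By the parallel-axis theorem, I = I_cm + md² = 1.3033 + 1.3033 = 2.6066 kg·m².
T = 2π√(I/(mgd)) = 2π√(2.6066/(6.977 × 3.736 × 0.4322)) = 3.022 s.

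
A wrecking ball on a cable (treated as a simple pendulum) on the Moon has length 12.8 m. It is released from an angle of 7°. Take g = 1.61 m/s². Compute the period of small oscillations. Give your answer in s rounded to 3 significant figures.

T = 2π√(L/g) = 2π√(12.8/1.61) = 2π × 2.820 = 17.7 s.

17.7 s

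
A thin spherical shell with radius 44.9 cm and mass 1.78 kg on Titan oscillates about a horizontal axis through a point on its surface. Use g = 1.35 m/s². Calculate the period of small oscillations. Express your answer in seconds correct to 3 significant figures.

4.68 s

I_cm = (2/3)mr² = 0.2392 kg·m². The pivot is at distance d = 0.449 m from the centre of mass.
By the parallel-axis theorem, I = I_cm + md² = 0.2392 + 0.3588 = 0.5981 kg·m².
T = 2π√(I/(mgd)) = 2π√(0.5981/(1.78 × 1.35 × 0.449)) = 4.68 s.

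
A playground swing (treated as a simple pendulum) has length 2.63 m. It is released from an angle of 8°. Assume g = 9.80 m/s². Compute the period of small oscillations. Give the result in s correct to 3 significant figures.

3.25 s

T = 2π√(L/g) = 2π√(2.63/9.80) = 2π × 0.5180 = 3.25 s.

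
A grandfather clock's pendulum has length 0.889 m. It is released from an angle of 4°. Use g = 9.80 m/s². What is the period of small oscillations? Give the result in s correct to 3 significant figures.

1.89 s

T = 2π√(L/g) = 2π√(0.889/9.80) = 2π × 0.3012 = 1.89 s.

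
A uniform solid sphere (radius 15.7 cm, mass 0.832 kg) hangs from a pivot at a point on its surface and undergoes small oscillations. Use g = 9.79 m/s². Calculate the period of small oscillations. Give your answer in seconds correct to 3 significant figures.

I_cm = (2/5)mr² = 0.008203 kg·m². The pivot is at distance d = 0.157 m from the centre of mass.
By the parallel-axis theorem, I = I_cm + md² = 0.008203 + 0.02051 = 0.02871 kg·m².
T = 2π√(I/(mgd)) = 2π√(0.02871/(0.832 × 9.79 × 0.157)) = 0.941 s.

0.941 s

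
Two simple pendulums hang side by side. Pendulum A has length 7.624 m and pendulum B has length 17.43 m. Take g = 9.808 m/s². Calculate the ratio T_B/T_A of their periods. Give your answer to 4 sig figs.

1.512

T ∝ √L, so T_B/T_A = √(L_B/L_A) = √(17.43/7.624) = 1.512.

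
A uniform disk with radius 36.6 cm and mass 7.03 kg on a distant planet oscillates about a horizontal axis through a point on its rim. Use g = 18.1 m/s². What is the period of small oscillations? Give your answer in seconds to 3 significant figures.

I_cm = ½mr² = 0.4709 kg·m². The pivot is at distance d = 0.366 m from the centre of mass.
By the parallel-axis theorem, I = I_cm + md² = 0.4709 + 0.9417 = 1.413 kg·m².
T = 2π√(I/(mgd)) = 2π√(1.413/(7.03 × 18.1 × 0.366)) = 1.09 s.

1.09 s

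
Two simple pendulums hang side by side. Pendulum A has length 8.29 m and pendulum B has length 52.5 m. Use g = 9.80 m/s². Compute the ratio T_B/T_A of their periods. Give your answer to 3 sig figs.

2.52

T ∝ √L, so T_B/T_A = √(L_B/L_A) = √(52.5/8.29) = 2.52.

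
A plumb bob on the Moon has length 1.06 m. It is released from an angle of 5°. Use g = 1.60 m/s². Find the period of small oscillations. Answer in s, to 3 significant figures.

5.11 s

T = 2π√(L/g) = 2π√(1.06/1.60) = 2π × 0.8139 = 5.11 s.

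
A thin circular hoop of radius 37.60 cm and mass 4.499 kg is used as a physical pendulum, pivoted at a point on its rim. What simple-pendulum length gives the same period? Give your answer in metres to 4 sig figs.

The equivalent simple-pendulum length is L_eq = I/(md), where I is about the pivot and d = 0.37600 m.
I_cm = mR² = 0.63605 kg·m², so I = I_cm + md² = 0.63605 + 0.63605 = 1.2721 kg·m².
L_eq = 1.2721/(4.499 × 0.37600) = 0.7520 m.

0.7520 m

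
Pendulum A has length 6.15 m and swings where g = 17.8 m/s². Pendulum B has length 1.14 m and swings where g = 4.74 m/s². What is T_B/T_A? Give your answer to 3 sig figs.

T = 2π√(L/g), so T_B/T_A = √((L_B/g_B)/(L_A/g_A)) = √((1.14/4.74)/(6.15/17.8)) = 0.834.

0.834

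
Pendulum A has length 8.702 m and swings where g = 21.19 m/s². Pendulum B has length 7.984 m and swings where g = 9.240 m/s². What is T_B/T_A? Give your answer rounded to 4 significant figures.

T = 2π√(L/g), so T_B/T_A = √((L_B/g_B)/(L_A/g_A)) = √((7.984/9.240)/(8.702/21.19)) = 1.451.

1.451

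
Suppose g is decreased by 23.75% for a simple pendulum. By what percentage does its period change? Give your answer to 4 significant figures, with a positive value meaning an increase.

14.52%

T ∝ 1/√g, so T'/T = 1/√(0.76250) = 1.1452.
Percentage change in T = (1.1452 − 1) × 100% = 14.52%.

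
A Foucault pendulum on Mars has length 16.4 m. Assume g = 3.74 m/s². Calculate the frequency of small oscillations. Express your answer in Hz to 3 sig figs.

T = 2π√(L/g) = 2π√(16.4/3.74) = 13.16 s, so f = 1/T = 0.0760 Hz.

0.0760 Hz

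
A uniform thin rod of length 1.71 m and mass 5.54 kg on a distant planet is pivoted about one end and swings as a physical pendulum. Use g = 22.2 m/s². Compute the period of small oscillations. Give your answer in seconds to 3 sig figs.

1.42 s

For a physical pendulum T = 2π√(I/(mgd)), with d = 0.8550 m from pivot to centre of mass.
I_cm = mL²/12 = 5.54 × 1.71²/12 = 1.350 kg·m²; I = I_cm + md² = 1.350 + 5.54 × 0.8550² = 5.400 kg·m².
T = 2π√(5.400/(5.54 × 22.2 × 0.8550)) = 1.42 s.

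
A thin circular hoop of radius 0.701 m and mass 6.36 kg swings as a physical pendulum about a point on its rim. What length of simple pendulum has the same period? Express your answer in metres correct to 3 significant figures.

The equivalent simple-pendulum length is L_eq = I/(md), where I is about the pivot and d = 0.7010 m.
I_cm = mR² = 3.125 kg·m², so I = I_cm + md² = 3.125 + 3.125 = 6.251 kg·m².
L_eq = 6.251/(6.36 × 0.7010) = 1.40 m.

1.40 m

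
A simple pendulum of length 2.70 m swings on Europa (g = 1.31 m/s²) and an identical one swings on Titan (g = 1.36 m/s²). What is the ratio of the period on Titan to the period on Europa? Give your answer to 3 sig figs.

0.981

T ∝ 1/√g, so T₂/T₁ = √(g₁/g₂) = √(1.31/1.36) = 0.981.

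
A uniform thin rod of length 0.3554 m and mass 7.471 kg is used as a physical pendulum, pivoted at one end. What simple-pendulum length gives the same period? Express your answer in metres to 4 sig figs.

The equivalent simple-pendulum length is L_eq = I/(md), where I is about the pivot and d = 0.17770 m.
I_cm = (1/12)mL² = 0.078638 kg·m², so I = I_cm + md² = 0.078638 + 0.23591 = 0.31455 kg·m².
L_eq = 0.31455/(7.471 × 0.17770) = 0.2369 m.

0.2369 m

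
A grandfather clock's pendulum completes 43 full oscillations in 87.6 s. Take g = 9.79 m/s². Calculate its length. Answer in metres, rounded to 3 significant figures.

T = 87.6/43 = 2.037 s.
From T = 2π√(L/g), L = gT²/(4π²) = 9.79 × 2.037²/(4π²) = 1.03 m.

1.03 m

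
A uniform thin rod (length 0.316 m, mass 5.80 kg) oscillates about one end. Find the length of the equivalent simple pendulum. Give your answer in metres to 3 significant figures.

The equivalent simple-pendulum length is L_eq = I/(md), where I is about the pivot and d = 0.1580 m.
I_cm = (1/12)mL² = 0.04826 kg·m², so I = I_cm + md² = 0.04826 + 0.1448 = 0.1931 kg·m².
L_eq = 0.1931/(5.80 × 0.1580) = 0.211 m.

0.211 m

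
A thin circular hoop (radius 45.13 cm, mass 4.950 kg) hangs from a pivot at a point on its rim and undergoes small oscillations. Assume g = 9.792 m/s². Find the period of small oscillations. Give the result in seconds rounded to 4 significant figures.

I_cm = mr² = 1.0082 kg·m². The pivot is at distance d = 0.4513 m from the centre of mass.
By the parallel-axis theorem, I = I_cm + md² = 1.0082 + 1.0082 = 2.0163 kg·m².
T = 2π√(I/(mgd)) = 2π√(2.0163/(4.950 × 9.792 × 0.4513)) = 1.908 s.

1.908 s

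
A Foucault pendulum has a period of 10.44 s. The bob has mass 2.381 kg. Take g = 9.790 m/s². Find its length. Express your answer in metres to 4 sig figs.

From T = 2π√(L/g), L = gT²/(4π²) = 9.790 × 10.440²/(4π²) = 27.03 m.

27.03 m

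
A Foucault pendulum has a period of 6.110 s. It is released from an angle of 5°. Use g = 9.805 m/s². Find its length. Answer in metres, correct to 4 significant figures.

From T = 2π√(L/g), L = gT²/(4π²) = 9.805 × 6.1100²/(4π²) = 9.272 m.

9.272 m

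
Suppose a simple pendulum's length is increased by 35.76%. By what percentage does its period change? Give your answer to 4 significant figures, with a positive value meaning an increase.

16.52%

T ∝ √L, so T'/T = √(1.3576) = 1.1652.
Percentage change in T = (1.1652 − 1) × 100% = 16.52%.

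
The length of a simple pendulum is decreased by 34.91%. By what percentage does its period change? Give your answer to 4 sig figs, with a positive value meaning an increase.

T ∝ √L, so T'/T = √(0.65090) = 0.80678.
Percentage change in T = (0.80678 − 1) × 100% = -19.32%.

-19.32%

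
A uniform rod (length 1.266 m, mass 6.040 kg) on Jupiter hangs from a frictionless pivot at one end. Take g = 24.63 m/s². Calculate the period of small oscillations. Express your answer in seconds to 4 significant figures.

For a physical pendulum T = 2π√(I/(mgd)), with d = 0.63300 m from pivot to centre of mass.
I_cm = mL²/12 = 6.040 × 1.266²/12 = 0.80672 kg·m²; I = I_cm + md² = 0.80672 + 6.040 × 0.63300² = 3.2269 kg·m².
T = 2π√(3.2269/(6.040 × 24.63 × 0.63300)) = 1.163 s.

1.163 s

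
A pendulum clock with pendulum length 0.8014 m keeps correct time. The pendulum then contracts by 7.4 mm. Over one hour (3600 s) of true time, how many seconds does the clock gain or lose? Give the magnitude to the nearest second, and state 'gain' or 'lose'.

T ∝ √L, so T'/T = √(0.79400/0.8014) = 0.995372.
In 3600 s of true time the clock registers 3600/0.995372 = 3616.7 s, so it gains 17 s.

gain 17 s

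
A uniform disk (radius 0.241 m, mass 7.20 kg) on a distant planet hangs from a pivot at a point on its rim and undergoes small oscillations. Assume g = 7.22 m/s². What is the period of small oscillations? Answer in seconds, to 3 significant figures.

1.41 s

I_cm = ½mr² = 0.2091 kg·m². The pivot is at distance d = 0.241 m from the centre of mass.
By the parallel-axis theorem, I = I_cm + md² = 0.2091 + 0.4182 = 0.6273 kg·m².
T = 2π√(I/(mgd)) = 2π√(0.6273/(7.20 × 7.22 × 0.241)) = 1.41 s.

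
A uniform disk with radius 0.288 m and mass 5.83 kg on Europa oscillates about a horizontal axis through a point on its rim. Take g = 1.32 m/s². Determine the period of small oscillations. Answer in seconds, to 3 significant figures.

I_cm = ½mr² = 0.2418 kg·m². The pivot is at distance d = 0.288 m from the centre of mass.
By the parallel-axis theorem, I = I_cm + md² = 0.2418 + 0.4836 = 0.7253 kg·m².
T = 2π√(I/(mgd)) = 2π√(0.7253/(5.83 × 1.32 × 0.288)) = 3.59 s.

3.59 s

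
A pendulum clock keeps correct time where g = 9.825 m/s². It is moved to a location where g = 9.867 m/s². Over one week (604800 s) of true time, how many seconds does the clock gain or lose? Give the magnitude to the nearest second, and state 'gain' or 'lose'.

The clock's period scales as T ∝ 1/√g, so T'/T = √(9.825/9.867) = 0.997869.
In 604800 s of true time the clock registers 604800/0.997869 = 606091.3 s, so it gains 1291 s.

gain 1291 s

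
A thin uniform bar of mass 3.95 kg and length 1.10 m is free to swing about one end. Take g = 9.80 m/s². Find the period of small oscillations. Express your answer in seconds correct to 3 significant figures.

For a physical pendulum T = 2π√(I/(mgd)), with d = 0.5500 m from pivot to centre of mass.
I_cm = mL²/12 = 3.95 × 1.10²/12 = 0.3983 kg·m²; I = I_cm + md² = 0.3983 + 3.95 × 0.5500² = 1.593 kg·m².
T = 2π√(1.593/(3.95 × 9.80 × 0.5500)) = 1.72 s.

1.72 s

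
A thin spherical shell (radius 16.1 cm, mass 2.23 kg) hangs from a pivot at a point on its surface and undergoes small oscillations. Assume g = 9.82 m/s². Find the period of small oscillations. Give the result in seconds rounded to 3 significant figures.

I_cm = (2/3)mr² = 0.03854 kg·m². The pivot is at distance d = 0.161 m from the centre of mass.
By the parallel-axis theorem, I = I_cm + md² = 0.03854 + 0.05780 = 0.09634 kg·m².
T = 2π√(I/(mgd)) = 2π√(0.09634/(2.23 × 9.82 × 0.161)) = 1.04 s.

1.04 s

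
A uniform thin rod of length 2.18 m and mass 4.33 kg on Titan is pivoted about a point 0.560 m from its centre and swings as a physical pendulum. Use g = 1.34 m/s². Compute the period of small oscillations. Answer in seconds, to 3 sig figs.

6.11 s

For a physical pendulum T = 2π√(I/(mgd)), with d = 0.5600 m from pivot to centre of mass.
I_cm = mL²/12 = 4.33 × 2.18²/12 = 1.715 kg·m²; I = I_cm + md² = 1.715 + 4.33 × 0.5600² = 3.073 kg·m².
T = 2π√(3.073/(4.33 × 1.34 × 0.5600)) = 6.11 s.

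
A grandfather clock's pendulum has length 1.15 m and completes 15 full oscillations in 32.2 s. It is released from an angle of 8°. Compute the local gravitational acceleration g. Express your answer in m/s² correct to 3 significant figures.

9.85 m/s²

T = 32.2/15 = 2.147 s.
From T = 2π√(L/g), g = 4π²L/T² = 4π² × 1.15/2.147² = 9.85 m/s².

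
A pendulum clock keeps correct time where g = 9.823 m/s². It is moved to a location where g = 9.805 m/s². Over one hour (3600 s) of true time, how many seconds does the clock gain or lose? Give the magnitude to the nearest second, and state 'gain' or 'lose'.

lose 3 s

The clock's period scales as T ∝ 1/√g, so T'/T = √(9.823/9.805) = 1.00092.
In 3600 s of true time the clock registers 3600/1.00092 = 3596.7 s, so it loses 3 s.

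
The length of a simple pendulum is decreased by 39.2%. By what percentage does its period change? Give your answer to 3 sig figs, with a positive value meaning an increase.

-22.0%

T ∝ √L, so T'/T = √(0.6080) = 0.7797.
Percentage change in T = (0.7797 − 1) × 100% = -22.0%.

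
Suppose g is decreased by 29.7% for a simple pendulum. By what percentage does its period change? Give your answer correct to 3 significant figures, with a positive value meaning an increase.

19.3%

T ∝ 1/√g, so T'/T = 1/√(0.7030) = 1.193.
Percentage change in T = (1.193 − 1) × 100% = 19.3%.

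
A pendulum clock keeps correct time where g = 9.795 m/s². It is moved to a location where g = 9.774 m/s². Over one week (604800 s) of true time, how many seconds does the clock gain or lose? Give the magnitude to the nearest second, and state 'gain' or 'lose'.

The clock's period scales as T ∝ 1/√g, so T'/T = √(9.795/9.774) = 1.00107.
In 604800 s of true time the clock registers 604800/1.00107 = 604151.3 s, so it loses 649 s.

lose 649 s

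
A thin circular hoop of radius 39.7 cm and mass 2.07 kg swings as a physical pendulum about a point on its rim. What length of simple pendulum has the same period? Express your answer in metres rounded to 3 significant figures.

0.794 m

The equivalent simple-pendulum length is L_eq = I/(md), where I is about the pivot and d = 0.3970 m.
I_cm = mR² = 0.3263 kg·m², so I = I_cm + md² = 0.3263 + 0.3263 = 0.6525 kg·m².
L_eq = 0.6525/(2.07 × 0.3970) = 0.794 m.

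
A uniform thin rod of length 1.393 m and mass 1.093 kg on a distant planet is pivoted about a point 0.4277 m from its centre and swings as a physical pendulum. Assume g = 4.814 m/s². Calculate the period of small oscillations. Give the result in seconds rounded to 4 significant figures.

2.571 s

For a physical pendulum T = 2π√(I/(mgd)), with d = 0.42770 m from pivot to centre of mass.
I_cm = mL²/12 = 1.093 × 1.393²/12 = 0.17674 kg·m²; I = I_cm + md² = 0.17674 + 1.093 × 0.42770² = 0.37668 kg·m².
T = 2π√(0.37668/(1.093 × 4.814 × 0.42770)) = 2.571 s.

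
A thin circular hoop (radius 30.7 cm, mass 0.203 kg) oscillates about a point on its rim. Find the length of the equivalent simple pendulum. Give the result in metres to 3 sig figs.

The equivalent simple-pendulum length is L_eq = I/(md), where I is about the pivot and d = 0.3070 m.
I_cm = mR² = 0.01913 kg·m², so I = I_cm + md² = 0.01913 + 0.01913 = 0.03827 kg·m².
L_eq = 0.03827/(0.203 × 0.3070) = 0.614 m.

0.614 m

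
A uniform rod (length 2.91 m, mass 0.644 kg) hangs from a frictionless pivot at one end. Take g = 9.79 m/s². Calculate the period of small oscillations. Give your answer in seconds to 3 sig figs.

2.80 s

For a physical pendulum T = 2π√(I/(mgd)), with d = 1.455 m from pivot to centre of mass.
I_cm = mL²/12 = 0.644 × 2.91²/12 = 0.4545 kg·m²; I = I_cm + md² = 0.4545 + 0.644 × 1.455² = 1.818 kg·m².
T = 2π√(1.818/(0.644 × 9.79 × 1.455)) = 2.80 s.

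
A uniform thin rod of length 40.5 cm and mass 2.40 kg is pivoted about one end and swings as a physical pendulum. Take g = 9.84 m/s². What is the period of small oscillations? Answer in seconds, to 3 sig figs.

1.04 s

For a physical pendulum T = 2π√(I/(mgd)), with d = 0.2025 m from pivot to centre of mass.
I_cm = mL²/12 = 2.40 × 0.405²/12 = 0.03281 kg·m²; I = I_cm + md² = 0.03281 + 2.40 × 0.2025² = 0.1312 kg·m².
T = 2π√(0.1312/(2.40 × 9.84 × 0.2025)) = 1.04 s.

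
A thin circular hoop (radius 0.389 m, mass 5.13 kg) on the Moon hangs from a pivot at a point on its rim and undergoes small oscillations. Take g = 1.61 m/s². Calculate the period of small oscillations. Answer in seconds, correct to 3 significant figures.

I_cm = mr² = 0.7763 kg·m². The pivot is at distance d = 0.389 m from the centre of mass.
By the parallel-axis theorem, I = I_cm + md² = 0.7763 + 0.7763 = 1.553 kg·m².
T = 2π√(I/(mgd)) = 2π√(1.553/(5.13 × 1.61 × 0.389)) = 4.37 s.

4.37 s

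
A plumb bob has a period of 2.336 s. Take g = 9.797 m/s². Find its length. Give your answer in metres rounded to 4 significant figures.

From T = 2π√(L/g), L = gT²/(4π²) = 9.797 × 2.3360²/(4π²) = 1.354 m.

1.354 m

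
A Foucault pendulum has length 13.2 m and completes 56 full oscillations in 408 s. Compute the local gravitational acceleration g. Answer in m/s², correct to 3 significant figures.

9.82 m/s²

T = 408/56 = 7.286 s.
From T = 2π√(L/g), g = 4π²L/T² = 4π² × 13.2/7.286² = 9.82 m/s².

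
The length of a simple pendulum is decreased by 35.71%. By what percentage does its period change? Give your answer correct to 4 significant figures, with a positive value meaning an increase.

-19.82%

T ∝ √L, so T'/T = √(0.64290) = 0.80181.
Percentage change in T = (0.80181 − 1) × 100% = -19.82%.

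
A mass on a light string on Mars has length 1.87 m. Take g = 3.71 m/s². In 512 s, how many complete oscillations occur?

114

T = 2π√(L/g) = 2π√(1.87/3.71) = 4.461 s.
Number of complete oscillations = ⌊512/4.461⌋ = ⌊114.8⌋ = 114.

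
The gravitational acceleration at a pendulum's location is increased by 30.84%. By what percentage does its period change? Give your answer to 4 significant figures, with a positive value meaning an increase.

-12.58%

T ∝ 1/√g, so T'/T = 1/√(1.3084) = 0.87424.
Percentage change in T = (0.87424 − 1) × 100% = -12.58%.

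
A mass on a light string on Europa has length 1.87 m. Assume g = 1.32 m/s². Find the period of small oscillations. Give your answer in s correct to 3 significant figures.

T = 2π√(L/g) = 2π√(1.87/1.32) = 2π × 1.190 = 7.48 s.

7.48 s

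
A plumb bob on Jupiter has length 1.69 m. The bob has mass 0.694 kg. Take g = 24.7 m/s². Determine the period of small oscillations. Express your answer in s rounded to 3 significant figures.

1.64 s

T = 2π√(L/g) = 2π√(1.69/24.7) = 2π × 0.2616 = 1.64 s.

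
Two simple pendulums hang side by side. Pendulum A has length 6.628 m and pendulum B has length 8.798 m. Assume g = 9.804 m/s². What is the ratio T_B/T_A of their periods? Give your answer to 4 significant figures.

1.152

T ∝ √L, so T_B/T_A = √(L_B/L_A) = √(8.798/6.628) = 1.152.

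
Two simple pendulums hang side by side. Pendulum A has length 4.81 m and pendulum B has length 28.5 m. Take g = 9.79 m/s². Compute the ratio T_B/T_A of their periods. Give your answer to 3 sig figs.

2.43

T ∝ √L, so T_B/T_A = √(L_B/L_A) = √(28.5/4.81) = 2.43.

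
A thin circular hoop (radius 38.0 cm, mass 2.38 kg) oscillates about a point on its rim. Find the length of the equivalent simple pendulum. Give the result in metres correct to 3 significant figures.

The equivalent simple-pendulum length is L_eq = I/(md), where I is about the pivot and d = 0.3800 m.
I_cm = mR² = 0.3437 kg·m², so I = I_cm + md² = 0.3437 + 0.3437 = 0.6873 kg·m².
L_eq = 0.6873/(2.38 × 0.3800) = 0.760 m.

0.760 m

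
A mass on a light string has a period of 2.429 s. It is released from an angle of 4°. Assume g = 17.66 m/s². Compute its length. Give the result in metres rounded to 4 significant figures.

From T = 2π√(L/g), L = gT²/(4π²) = 17.66 × 2.4290²/(4π²) = 2.639 m.

2.639 m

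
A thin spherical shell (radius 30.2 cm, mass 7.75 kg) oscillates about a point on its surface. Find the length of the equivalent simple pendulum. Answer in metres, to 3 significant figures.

0.503 m

The equivalent simple-pendulum length is L_eq = I/(md), where I is about the pivot and d = 0.3020 m.
I_cm = (2/3)mR² = 0.4712 kg·m², so I = I_cm + md² = 0.4712 + 0.7068 = 1.178 kg·m².
L_eq = 1.178/(7.75 × 0.3020) = 0.503 m.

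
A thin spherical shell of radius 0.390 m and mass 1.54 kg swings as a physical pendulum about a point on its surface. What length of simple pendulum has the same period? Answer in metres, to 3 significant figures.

0.650 m

The equivalent simple-pendulum length is L_eq = I/(md), where I is about the pivot and d = 0.3900 m.
I_cm = (2/3)mR² = 0.1562 kg·m², so I = I_cm + md² = 0.1562 + 0.2342 = 0.3904 kg·m².
L_eq = 0.3904/(1.54 × 0.3900) = 0.650 m.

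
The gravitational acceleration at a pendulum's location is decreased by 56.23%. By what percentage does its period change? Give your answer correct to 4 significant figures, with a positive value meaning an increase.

T ∝ 1/√g, so T'/T = 1/√(0.43770) = 1.5115.
Percentage change in T = (1.5115 − 1) × 100% = 51.15%.

51.15%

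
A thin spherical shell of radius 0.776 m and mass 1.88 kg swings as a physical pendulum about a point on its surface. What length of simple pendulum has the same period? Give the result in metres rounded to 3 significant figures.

The equivalent simple-pendulum length is L_eq = I/(md), where I is about the pivot and d = 0.7760 m.
I_cm = (2/3)mR² = 0.7547 kg·m², so I = I_cm + md² = 0.7547 + 1.132 = 1.887 kg·m².
L_eq = 1.887/(1.88 × 0.7760) = 1.29 m.

1.29 m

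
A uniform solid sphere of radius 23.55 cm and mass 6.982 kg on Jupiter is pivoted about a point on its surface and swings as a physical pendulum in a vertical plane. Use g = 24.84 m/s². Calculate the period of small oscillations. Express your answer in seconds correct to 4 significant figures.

0.7239 s

I_cm = (2/5)mr² = 0.15489 kg·m². The pivot is at distance d = 0.2355 m from the centre of mass.
By the parallel-axis theorem, I = I_cm + md² = 0.15489 + 0.38722 = 0.54211 kg·m².
T = 2π√(I/(mgd)) = 2π√(0.54211/(6.982 × 24.84 × 0.2355)) = 0.7239 s.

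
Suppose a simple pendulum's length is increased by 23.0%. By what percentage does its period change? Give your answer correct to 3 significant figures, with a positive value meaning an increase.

10.9%

T ∝ √L, so T'/T = √(1.230) = 1.109.
Percentage change in T = (1.109 − 1) × 100% = 10.9%.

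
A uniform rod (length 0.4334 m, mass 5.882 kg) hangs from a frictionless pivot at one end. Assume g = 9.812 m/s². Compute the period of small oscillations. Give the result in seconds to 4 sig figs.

1.078 s

For a physical pendulum T = 2π√(I/(mgd)), with d = 0.21670 m from pivot to centre of mass.
I_cm = mL²/12 = 5.882 × 0.4334²/12 = 0.092071 kg·m²; I = I_cm + md² = 0.092071 + 5.882 × 0.21670² = 0.36828 kg·m².
T = 2π√(0.36828/(5.882 × 9.812 × 0.21670)) = 1.078 s.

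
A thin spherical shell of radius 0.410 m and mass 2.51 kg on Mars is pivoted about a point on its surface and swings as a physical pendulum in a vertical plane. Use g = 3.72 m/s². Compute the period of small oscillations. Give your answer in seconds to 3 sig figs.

I_cm = (2/3)mr² = 0.2813 kg·m². The pivot is at distance d = 0.410 m from the centre of mass.
By the parallel-axis theorem, I = I_cm + md² = 0.2813 + 0.4219 = 0.7032 kg·m².
T = 2π√(I/(mgd)) = 2π√(0.7032/(2.51 × 3.72 × 0.410)) = 2.69 s.

2.69 s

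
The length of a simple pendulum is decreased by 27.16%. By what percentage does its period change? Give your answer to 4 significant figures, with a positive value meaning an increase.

-14.65%

T ∝ √L, so T'/T = √(0.72840) = 0.85346.
Percentage change in T = (0.85346 − 1) × 100% = -14.65%.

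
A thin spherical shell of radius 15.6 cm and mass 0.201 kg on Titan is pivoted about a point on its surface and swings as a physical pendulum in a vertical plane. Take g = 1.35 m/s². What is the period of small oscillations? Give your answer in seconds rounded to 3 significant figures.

I_cm = (2/3)mr² = 0.003261 kg·m². The pivot is at distance d = 0.156 m from the centre of mass.
By the parallel-axis theorem, I = I_cm + md² = 0.003261 + 0.004892 = 0.008153 kg·m².
T = 2π√(I/(mgd)) = 2π√(0.008153/(0.201 × 1.35 × 0.156)) = 2.76 s.

2.76 s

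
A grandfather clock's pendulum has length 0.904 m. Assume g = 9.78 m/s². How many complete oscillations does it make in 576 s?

301

T = 2π√(L/g) = 2π√(0.904/9.78) = 1.910 s.
Number of complete oscillations = ⌊576/1.910⌋ = ⌊301.5⌋ = 301.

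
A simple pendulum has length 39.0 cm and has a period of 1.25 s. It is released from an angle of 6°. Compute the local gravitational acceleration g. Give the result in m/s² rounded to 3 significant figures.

From T = 2π√(L/g), g = 4π²L/T² = 4π² × 0.390/1.250² = 9.85 m/s².

9.85 m/s²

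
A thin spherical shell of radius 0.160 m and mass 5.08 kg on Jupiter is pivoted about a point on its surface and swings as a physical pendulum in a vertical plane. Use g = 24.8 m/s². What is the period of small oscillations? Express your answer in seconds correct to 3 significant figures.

I_cm = (2/3)mr² = 0.08670 kg·m². The pivot is at distance d = 0.160 m from the centre of mass.
By the parallel-axis theorem, I = I_cm + md² = 0.08670 + 0.1300 = 0.2167 kg·m².
T = 2π√(I/(mgd)) = 2π√(0.2167/(5.08 × 24.8 × 0.160)) = 0.652 s.

0.652 s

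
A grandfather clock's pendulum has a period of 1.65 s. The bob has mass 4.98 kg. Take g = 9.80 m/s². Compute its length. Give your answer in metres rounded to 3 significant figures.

From T = 2π√(L/g), L = gT²/(4π²) = 9.80 × 1.650²/(4π²) = 0.676 m.

0.676 m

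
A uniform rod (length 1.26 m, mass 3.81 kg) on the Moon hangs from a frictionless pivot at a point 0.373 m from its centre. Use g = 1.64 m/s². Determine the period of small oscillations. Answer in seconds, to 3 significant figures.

For a physical pendulum T = 2π√(I/(mgd)), with d = 0.3730 m from pivot to centre of mass.
I_cm = mL²/12 = 3.81 × 1.26²/12 = 0.5041 kg·m²; I = I_cm + md² = 0.5041 + 3.81 × 0.3730² = 1.034 kg·m².
T = 2π√(1.034/(3.81 × 1.64 × 0.3730)) = 4.19 s.

4.19 s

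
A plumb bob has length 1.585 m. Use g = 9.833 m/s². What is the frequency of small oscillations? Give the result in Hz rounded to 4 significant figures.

T = 2π√(L/g) = 2π√(1.585/9.833) = 2.5226 s, so f = 1/T = 0.3964 Hz.

0.3964 Hz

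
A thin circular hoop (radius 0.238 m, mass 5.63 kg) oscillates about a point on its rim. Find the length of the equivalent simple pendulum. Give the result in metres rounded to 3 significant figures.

The equivalent simple-pendulum length is L_eq = I/(md), where I is about the pivot and d = 0.2380 m.
I_cm = mR² = 0.3189 kg·m², so I = I_cm + md² = 0.3189 + 0.3189 = 0.6378 kg·m².
L_eq = 0.6378/(5.63 × 0.2380) = 0.476 m.

0.476 m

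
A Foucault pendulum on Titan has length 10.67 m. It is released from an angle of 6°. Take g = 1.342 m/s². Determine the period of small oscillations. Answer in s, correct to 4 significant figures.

T = 2π√(L/g) = 2π√(10.67/1.342) = 2π × 2.8197 = 17.72 s.

17.72 s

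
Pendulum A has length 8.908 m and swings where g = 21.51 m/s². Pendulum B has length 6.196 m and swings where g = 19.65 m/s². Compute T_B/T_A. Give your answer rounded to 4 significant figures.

0.8726

T = 2π√(L/g), so T_B/T_A = √((L_B/g_B)/(L_A/g_A)) = √((6.196/19.65)/(8.908/21.51)) = 0.8726.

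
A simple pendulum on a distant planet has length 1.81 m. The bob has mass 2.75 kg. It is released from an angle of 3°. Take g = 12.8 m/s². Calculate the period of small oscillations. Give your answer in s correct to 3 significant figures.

T = 2π√(L/g) = 2π√(1.81/12.8) = 2π × 0.3760 = 2.36 s.

2.36 s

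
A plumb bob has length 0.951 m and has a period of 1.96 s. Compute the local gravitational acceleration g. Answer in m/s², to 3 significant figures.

9.77 m/s²

From T = 2π√(L/g), g = 4π²L/T² = 4π² × 0.951/1.960² = 9.77 m/s².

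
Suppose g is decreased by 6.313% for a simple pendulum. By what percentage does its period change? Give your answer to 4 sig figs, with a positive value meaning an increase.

T ∝ 1/√g, so T'/T = 1/√(0.93687) = 1.0331.
Percentage change in T = (1.0331 − 1) × 100% = 3.314%.

3.314%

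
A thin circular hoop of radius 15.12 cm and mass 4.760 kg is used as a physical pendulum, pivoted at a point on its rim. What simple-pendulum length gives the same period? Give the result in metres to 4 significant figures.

0.3024 m

The equivalent simple-pendulum length is L_eq = I/(md), where I is about the pivot and d = 0.15120 m.
I_cm = mR² = 0.10882 kg·m², so I = I_cm + md² = 0.10882 + 0.10882 = 0.21764 kg·m².
L_eq = 0.21764/(4.760 × 0.15120) = 0.3024 m.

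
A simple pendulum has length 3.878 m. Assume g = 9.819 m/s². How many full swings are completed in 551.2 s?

T = 2π√(L/g) = 2π√(3.878/9.819) = 3.9487 s.
Number of complete oscillations = ⌊551.2/3.9487⌋ = ⌊139.59⌋ = 139.

139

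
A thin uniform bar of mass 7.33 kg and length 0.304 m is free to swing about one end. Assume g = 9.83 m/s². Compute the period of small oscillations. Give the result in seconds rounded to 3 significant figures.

For a physical pendulum T = 2π√(I/(mgd)), with d = 0.1520 m from pivot to centre of mass.
I_cm = mL²/12 = 7.33 × 0.304²/12 = 0.05645 kg·m²; I = I_cm + md² = 0.05645 + 7.33 × 0.1520² = 0.2258 kg·m².
T = 2π√(0.2258/(7.33 × 9.83 × 0.1520)) = 0.902 s.

0.902 s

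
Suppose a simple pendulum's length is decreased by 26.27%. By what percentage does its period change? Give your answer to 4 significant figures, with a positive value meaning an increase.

T ∝ √L, so T'/T = √(0.73730) = 0.85866.
Percentage change in T = (0.85866 − 1) × 100% = -14.13%.

-14.13%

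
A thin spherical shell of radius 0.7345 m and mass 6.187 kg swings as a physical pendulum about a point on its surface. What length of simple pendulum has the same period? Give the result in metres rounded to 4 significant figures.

The equivalent simple-pendulum length is L_eq = I/(md), where I is about the pivot and d = 0.73450 m.
I_cm = (2/3)mR² = 2.2252 kg·m², so I = I_cm + md² = 2.2252 + 3.3378 = 5.5630 kg·m².
L_eq = 5.5630/(6.187 × 0.73450) = 1.224 m.

1.224 m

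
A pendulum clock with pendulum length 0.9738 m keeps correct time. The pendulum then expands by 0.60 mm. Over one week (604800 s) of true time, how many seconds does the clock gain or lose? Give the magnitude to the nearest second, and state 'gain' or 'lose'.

lose 186 s

T ∝ √L, so T'/T = √(0.97440/0.9738) = 1.00031.
In 604800 s of true time the clock registers 604800/1.00031 = 604613.8 s, so it loses 186 s.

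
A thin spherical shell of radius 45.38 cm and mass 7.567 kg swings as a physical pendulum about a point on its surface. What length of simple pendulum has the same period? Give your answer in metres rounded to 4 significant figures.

0.7563 m

The equivalent simple-pendulum length is L_eq = I/(md), where I is about the pivot and d = 0.45380 m.
I_cm = (2/3)mR² = 1.0389 kg·m², so I = I_cm + md² = 1.0389 + 1.5583 = 2.5972 kg·m².
L_eq = 2.5972/(7.567 × 0.45380) = 0.7563 m.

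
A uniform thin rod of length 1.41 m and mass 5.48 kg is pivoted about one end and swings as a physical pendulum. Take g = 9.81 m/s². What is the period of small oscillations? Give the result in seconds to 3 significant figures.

For a physical pendulum T = 2π√(I/(mgd)), with d = 0.7050 m from pivot to centre of mass.
I_cm = mL²/12 = 5.48 × 1.41²/12 = 0.9079 kg·m²; I = I_cm + md² = 0.9079 + 5.48 × 0.7050² = 3.632 kg·m².
T = 2π√(3.632/(5.48 × 9.81 × 0.7050)) = 1.94 s.

1.94 s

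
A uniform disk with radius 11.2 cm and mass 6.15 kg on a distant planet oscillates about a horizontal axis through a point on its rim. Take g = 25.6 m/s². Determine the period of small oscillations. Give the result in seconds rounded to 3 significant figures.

0.509 s

I_cm = ½mr² = 0.03857 kg·m². The pivot is at distance d = 0.112 m from the centre of mass.
By the parallel-axis theorem, I = I_cm + md² = 0.03857 + 0.07715 = 0.1157 kg·m².
T = 2π√(I/(mgd)) = 2π√(0.1157/(6.15 × 25.6 × 0.112)) = 0.509 s.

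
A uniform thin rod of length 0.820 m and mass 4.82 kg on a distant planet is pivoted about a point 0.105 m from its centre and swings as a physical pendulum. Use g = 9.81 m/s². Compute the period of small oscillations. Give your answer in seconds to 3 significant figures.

For a physical pendulum T = 2π√(I/(mgd)), with d = 0.1050 m from pivot to centre of mass.
I_cm = mL²/12 = 4.82 × 0.820²/12 = 0.2701 kg·m²; I = I_cm + md² = 0.2701 + 4.82 × 0.1050² = 0.3232 kg·m².
T = 2π√(0.3232/(4.82 × 9.81 × 0.1050)) = 1.60 s.

1.60 s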